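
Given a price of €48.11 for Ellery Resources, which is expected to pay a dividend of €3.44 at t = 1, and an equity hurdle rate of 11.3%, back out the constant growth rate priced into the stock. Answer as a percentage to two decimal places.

From P₀ = D₁/(r − g), the implied growth is g = r − D₁/P₀.
g = 0.113 − 3.44/48.11 = 0.113 − 0.07150 = 0.04150

4.15%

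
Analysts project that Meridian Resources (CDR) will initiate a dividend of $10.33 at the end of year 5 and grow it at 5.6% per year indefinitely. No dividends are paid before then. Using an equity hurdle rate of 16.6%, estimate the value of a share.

$50.81

Deferred-dividend DDM. At t=4 the remaining stream is a growing perpetuity with first payment D_5 = 10.33.
V_4 = D_5/(r−g) = 10.33/(0.166−0.056) = 93.9091
P₀ = V_4/(1+r)^4 = 93.9091/(1+0.166)^4 = 50.8058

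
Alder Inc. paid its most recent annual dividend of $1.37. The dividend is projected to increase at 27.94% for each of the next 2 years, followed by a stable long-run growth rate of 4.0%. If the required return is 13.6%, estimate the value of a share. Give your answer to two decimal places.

$22.11

Two-stage DDM. Project D₁…D_2 at 0.2794, terminal growth 0.04, discount at r = 0.136.
D_1 = 1.7528
D_2 = 2.2425
Terminal value at t=2: TV = D_3/(r−g) = 2.3322/(0.136−0.04) = 24.2938
P₀ = 1.7528/(1+0.136)^1 + 2.2425/(1+0.136)^2 + 24.2938/(1+0.136)^2 = 22.1058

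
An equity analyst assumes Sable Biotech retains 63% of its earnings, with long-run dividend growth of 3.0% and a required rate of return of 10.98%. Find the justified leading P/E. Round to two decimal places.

Payout ratio b = 1 − 0.63 = 0.37.
Justified leading P/E = b/(r−g) = 0.37/(0.1098−0.03) = 4.6366

4.64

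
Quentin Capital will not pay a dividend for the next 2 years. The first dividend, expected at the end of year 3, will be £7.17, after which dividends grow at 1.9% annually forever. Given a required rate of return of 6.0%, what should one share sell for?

£155.64

Deferred-dividend DDM. At t=2 the remaining stream is a growing perpetuity with first payment D_3 = 7.17.
V_2 = D_3/(r−g) = 7.17/(0.06−0.019) = 174.8780
P₀ = V_2/(1+r)^2 = 174.8780/(1+0.06)^2 = 155.6408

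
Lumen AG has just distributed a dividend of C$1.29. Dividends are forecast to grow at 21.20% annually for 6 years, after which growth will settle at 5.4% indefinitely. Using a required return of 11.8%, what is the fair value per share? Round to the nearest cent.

Two-stage DDM. Project D₁…D_6 at 0.212, terminal growth 0.054, discount at r = 0.118.
D_1 = 1.5635
D_2 = 1.8949
D_3 = 2.2967
D_4 = 2.7836
D_5 = 3.3737
D_6 = 4.0889
Terminal value at t=6: TV = D_7/(r−g) = 4.3097/(0.118−0.054) = 67.3389
P₀ = 1.5635/(1+0.118)^1 + 1.8949/(1+0.118)^2 + 2.2967/(1+0.118)^3 + 2.7836/(1+0.118)^4 + 3.3737/(1+0.118)^5 + 4.0889/(1+0.118)^6 + 67.3389/(1+0.118)^6 = 44.8489

C$44.85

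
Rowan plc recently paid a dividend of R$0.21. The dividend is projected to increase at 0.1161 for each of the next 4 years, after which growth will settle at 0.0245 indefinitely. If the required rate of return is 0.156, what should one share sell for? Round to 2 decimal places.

Two-stage DDM. Project D₁…D_4 at 0.1161, terminal growth 0.0245, discount at r = 0.156.
D_1 = 0.2344
D_2 = 0.2616
D_3 = 0.2920
D_4 = 0.3259
Terminal value at t=4: TV = D_5/(r−g) = 0.3338/(0.156−0.0245) = 2.5387
P₀ = 0.2344/(1+0.156)^1 + 0.2616/(1+0.156)^2 + 0.2920/(1+0.156)^3 + 0.3259/(1+0.156)^4 + 2.5387/(1+0.156)^4 = 2.1916

R$2.19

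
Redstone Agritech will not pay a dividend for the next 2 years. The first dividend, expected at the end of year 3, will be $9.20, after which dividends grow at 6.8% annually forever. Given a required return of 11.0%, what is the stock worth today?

Deferred-dividend DDM. At t=2 the remaining stream is a growing perpetuity with first payment D_3 = 9.20.
V_2 = D_3/(r−g) = 9.20/(0.11−0.068) = 219.0476
P₀ = V_2/(1+r)^2 = 219.0476/(1+0.11)^2 = 177.7840

$177.78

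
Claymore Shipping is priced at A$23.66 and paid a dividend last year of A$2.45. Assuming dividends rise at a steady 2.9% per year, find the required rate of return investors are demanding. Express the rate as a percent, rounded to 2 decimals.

13.56%

Rearranging the constant-growth DDM: r = D₁/P₀ + g.
D₁ = 2.45 × (1 + 0.029) = 2.5210.
r = 2.5210 / 23.66 + 0.029 = 0.10655 + 0.029 = 0.13555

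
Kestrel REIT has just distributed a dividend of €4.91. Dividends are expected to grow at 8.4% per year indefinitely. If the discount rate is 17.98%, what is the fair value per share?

€55.56

Gordon growth model: P₀ = D₁/(r − g). D₁ = 4.91 × (1 + 0.084) = 5.3224.
P₀ = 5.3224 / (0.1798 − 0.084) = 5.3224 / 0.0958 = 55.5578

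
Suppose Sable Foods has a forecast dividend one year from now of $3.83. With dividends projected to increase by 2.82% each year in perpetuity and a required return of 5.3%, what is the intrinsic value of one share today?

Gordon growth model: P₀ = D₁/(r − g), with D₁ = 3.83 given directly.
P₀ = 3.8300 / (0.053 − 0.0282) = 3.8300 / 0.0248 = 154.4355

$154.44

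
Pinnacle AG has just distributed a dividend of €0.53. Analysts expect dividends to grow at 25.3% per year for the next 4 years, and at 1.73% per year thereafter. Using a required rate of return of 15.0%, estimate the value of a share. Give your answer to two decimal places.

Two-stage DDM. Project D₁…D_4 at 0.253, terminal growth 0.0173, discount at r = 0.15.
D_1 = 0.6641
D_2 = 0.8321
D_3 = 1.0426
D_4 = 1.3064
Terminal value at t=4: TV = D_5/(r−g) = 1.3290/(0.15−0.0173) = 10.0152
P₀ = 0.6641/(1+0.15)^1 + 0.8321/(1+0.15)^2 + 1.0426/(1+0.15)^3 + 1.3064/(1+0.15)^4 + 10.0152/(1+0.15)^4 = 8.3654

€8.37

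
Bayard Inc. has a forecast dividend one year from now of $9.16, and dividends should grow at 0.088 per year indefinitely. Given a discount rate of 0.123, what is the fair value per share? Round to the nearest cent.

$261.71

Gordon growth model: P₀ = D₁/(r − g), with D₁ = 9.16 given directly.
P₀ = 9.1600 / (0.123 − 0.088) = 9.1600 / 0.035 = 261.7143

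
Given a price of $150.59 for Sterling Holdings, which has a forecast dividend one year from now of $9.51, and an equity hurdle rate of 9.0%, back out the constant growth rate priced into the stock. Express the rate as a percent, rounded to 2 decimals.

From P₀ = D₁/(r − g), the implied growth is g = r − D₁/P₀.
g = 0.09 − 9.51/150.59 = 0.09 − 0.06315 = 0.02685

2.68%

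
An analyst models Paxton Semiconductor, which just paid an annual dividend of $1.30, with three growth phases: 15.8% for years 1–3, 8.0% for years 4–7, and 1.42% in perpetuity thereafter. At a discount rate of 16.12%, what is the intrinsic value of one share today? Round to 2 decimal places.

$14.85

Three-stage DDM. Project D₁…D_7; terminal Gordon value at t=7 with g = 0.0142; discount at r = 0.1612.
D_1 = 1.5054
D_2 = 1.7433
D_3 = 2.0187
D_4 = 2.1802
D_5 = 2.3546
D_6 = 2.5430
D_7 = 2.7464
TV_7 = 2.7854/(0.1612−0.0142) = 18.9483
P₀ = Σ Dₜ/(1+r)ᵗ + TV_7/(1+r)^7 = 14.8511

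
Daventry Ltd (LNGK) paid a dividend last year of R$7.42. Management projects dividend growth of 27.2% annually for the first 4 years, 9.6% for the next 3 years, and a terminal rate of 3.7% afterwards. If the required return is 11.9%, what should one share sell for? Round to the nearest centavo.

R$224.18

Three-stage DDM. Project D₁…D_7; terminal Gordon value at t=7 with g = 0.037; discount at r = 0.119.
D_1 = 9.4382
D_2 = 12.0054
D_3 = 15.2709
D_4 = 19.4246
D_5 = 21.2894
D_6 = 23.3332
D_7 = 25.5731
TV_7 = 26.5193/(0.119−0.037) = 323.4066
P₀ = Σ Dₜ/(1+r)ᵗ + TV_7/(1+r)^7 = 224.1798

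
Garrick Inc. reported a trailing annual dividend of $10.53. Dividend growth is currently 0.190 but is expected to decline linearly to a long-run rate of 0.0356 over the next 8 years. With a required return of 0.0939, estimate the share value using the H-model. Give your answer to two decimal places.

H-model: P₀ = D₀[(1+g_L) + H(g_S−g_L)]/(r−g_L), with H = 8/2 = 4.
P₀ = 10.53 × [(1+0.0356) + 4×(0.19−0.0356)] / (0.0939−0.0356)
   = 10.53 × 1.6532 / 0.0583 = 298.5968

$298.60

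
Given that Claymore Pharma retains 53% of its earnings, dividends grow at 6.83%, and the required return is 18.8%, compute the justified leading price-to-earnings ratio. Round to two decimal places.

Payout ratio b = 1 − 0.53 = 0.47.
Justified leading P/E = b/(r−g) = 0.47/(0.188−0.0683) = 3.9265

3.93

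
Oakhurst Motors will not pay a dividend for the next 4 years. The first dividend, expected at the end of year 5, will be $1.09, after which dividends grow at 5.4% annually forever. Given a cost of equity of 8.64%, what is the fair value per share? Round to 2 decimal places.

$24.15

Deferred-dividend DDM. At t=4 the remaining stream is a growing perpetuity with first payment D_5 = 1.09.
V_4 = D_5/(r−g) = 1.09/(0.0864−0.054) = 33.6420
P₀ = V_4/(1+r)^4 = 33.6420/(1+0.0864)^4 = 24.1503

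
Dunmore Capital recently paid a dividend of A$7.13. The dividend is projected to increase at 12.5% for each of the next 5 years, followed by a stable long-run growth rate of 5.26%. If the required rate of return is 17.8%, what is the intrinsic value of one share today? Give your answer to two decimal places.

A$78.66

Two-stage DDM. Project D₁…D_5 at 0.125, terminal growth 0.0526, discount at r = 0.178.
D_1 = 8.0213
D_2 = 9.0239
D_3 = 10.1519
D_4 = 11.4209
D_5 = 12.8485
Terminal value at t=5: TV = D_6/(r−g) = 13.5243/(0.178−0.0526) = 107.8495
P₀ = 8.0213/(1+0.178)^1 + 9.0239/(1+0.178)^2 + 10.1519/(1+0.178)^3 + 11.4209/(1+0.178)^4 + 12.8485/(1+0.178)^5 + 107.8495/(1+0.178)^5 = 78.6608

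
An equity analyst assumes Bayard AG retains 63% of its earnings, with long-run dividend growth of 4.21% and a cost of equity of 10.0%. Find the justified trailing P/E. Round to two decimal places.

Payout ratio b = 1 − 0.63 = 0.37.
Justified trailing P/E = b(1+g)/(r−g) = 0.37×(1+0.0421)/(0.1−0.0421) = 6.6594

6.66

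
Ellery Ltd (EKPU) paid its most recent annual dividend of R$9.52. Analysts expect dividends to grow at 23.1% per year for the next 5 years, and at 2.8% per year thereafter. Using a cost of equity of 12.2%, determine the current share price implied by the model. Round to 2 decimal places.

R$228.92

Two-stage DDM. Project D₁…D_5 at 0.231, terminal growth 0.028, discount at r = 0.122.
D_1 = 11.7191
D_2 = 14.4262
D_3 = 17.7587
D_4 = 21.8610
D_5 = 26.9108
Terminal value at t=5: TV = D_6/(r−g) = 27.6643/(0.122−0.028) = 294.3015
P₀ = 11.7191/(1+0.122)^1 + 14.4262/(1+0.122)^2 + 17.7587/(1+0.122)^3 + 21.8610/(1+0.122)^4 + 26.9108/(1+0.122)^5 + 294.3015/(1+0.122)^5 = 228.9173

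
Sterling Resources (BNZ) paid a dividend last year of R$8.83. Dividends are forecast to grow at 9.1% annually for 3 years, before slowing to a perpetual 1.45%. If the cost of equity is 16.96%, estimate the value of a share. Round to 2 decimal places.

Two-stage DDM. Project D₁…D_3 at 0.091, terminal growth 0.0145, discount at r = 0.1696.
D_1 = 9.6335
D_2 = 10.5102
D_3 = 11.4666
Terminal value at t=3: TV = D_4/(r−g) = 11.6329/(0.1696−0.0145) = 75.0024
P₀ = 9.6335/(1+0.1696)^1 + 10.5102/(1+0.1696)^2 + 11.4666/(1+0.1696)^3 + 75.0024/(1+0.1696)^3 = 69.9638

R$69.96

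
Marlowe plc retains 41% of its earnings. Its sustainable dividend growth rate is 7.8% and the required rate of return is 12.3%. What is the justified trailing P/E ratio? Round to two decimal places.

14.13

Payout ratio b = 1 − 0.41 = 0.59.
Justified trailing P/E = b(1+g)/(r−g) = 0.59×(1+0.078)/(0.123−0.078) = 14.1338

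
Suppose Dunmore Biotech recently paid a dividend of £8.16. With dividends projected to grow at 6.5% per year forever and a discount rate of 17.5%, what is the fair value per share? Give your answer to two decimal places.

£79.00

Gordon growth model: P₀ = D₁/(r − g). D₁ = 8.16 × (1 + 0.065) = 8.6904.
P₀ = 8.6904 / (0.175 − 0.065) = 8.6904 / 0.11 = 79.0036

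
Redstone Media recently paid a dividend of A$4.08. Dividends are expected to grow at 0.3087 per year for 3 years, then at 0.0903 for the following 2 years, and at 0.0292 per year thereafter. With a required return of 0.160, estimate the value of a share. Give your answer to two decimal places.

A$67.06

Three-stage DDM. Project D₁…D_5; terminal Gordon value at t=5 with g = 0.0292; discount at r = 0.16.
D_1 = 5.3395
D_2 = 6.9878
D_3 = 9.1449
D_4 = 9.9707
D_5 = 10.8711
TV_5 = 11.1885/(0.16−0.0292) = 85.5391
P₀ = Σ Dₜ/(1+r)ᵗ + TV_5/(1+r)^5 = 67.0637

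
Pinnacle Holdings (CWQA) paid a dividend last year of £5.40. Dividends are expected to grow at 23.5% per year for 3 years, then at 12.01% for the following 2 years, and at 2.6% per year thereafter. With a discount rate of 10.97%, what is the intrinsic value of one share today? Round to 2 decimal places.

Three-stage DDM. Project D₁…D_5; terminal Gordon value at t=5 with g = 0.026; discount at r = 0.1097.
D_1 = 6.6690
D_2 = 8.2362
D_3 = 10.1717
D_4 = 11.3933
D_5 = 12.7617
TV_5 = 13.0935/(0.1097−0.026) = 156.4336
P₀ = Σ Dₜ/(1+r)ᵗ + TV_5/(1+r)^5 = 128.1998

£128.20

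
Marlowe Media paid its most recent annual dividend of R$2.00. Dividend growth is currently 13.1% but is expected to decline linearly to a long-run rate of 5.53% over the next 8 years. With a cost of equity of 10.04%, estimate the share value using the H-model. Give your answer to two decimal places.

H-model: P₀ = D₀[(1+g_L) + H(g_S−g_L)]/(r−g_L), with H = 8/2 = 4.
P₀ = 2.00 × [(1+0.0553) + 4×(0.131−0.0553)] / (0.1004−0.0553)
   = 2.00 × 1.3581 / 0.0451 = 60.2262

R$60.23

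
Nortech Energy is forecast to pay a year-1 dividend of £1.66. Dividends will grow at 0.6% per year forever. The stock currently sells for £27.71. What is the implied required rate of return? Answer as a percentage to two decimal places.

6.59%

Rearranging the constant-growth DDM: r = D₁/P₀ + g.
r = 1.6600 / 27.71 + 0.006 = 0.05991 + 0.006 = 0.06591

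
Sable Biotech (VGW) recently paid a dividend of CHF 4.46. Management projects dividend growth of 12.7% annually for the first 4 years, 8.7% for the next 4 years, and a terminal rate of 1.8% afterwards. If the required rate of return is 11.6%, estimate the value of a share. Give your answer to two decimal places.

Three-stage DDM. Project D₁…D_8; terminal Gordon value at t=8 with g = 0.018; discount at r = 0.116.
D_1 = 5.0264
D_2 = 5.6648
D_3 = 6.3842
D_4 = 7.1950
D_5 = 7.8210
D_6 = 8.5014
D_7 = 9.2410
D_8 = 10.0450
TV_8 = 10.2258/(0.116−0.018) = 104.3447
P₀ = Σ Dₜ/(1+r)ᵗ + TV_8/(1+r)^8 = 79.0301

CHF 79.03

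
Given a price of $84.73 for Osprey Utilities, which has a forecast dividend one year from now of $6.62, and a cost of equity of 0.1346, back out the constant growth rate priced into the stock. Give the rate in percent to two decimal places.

5.65%

From P₀ = D₁/(r − g), the implied growth is g = r − D₁/P₀.
g = 0.1346 − 6.62/84.73 = 0.1346 − 0.07813 = 0.05647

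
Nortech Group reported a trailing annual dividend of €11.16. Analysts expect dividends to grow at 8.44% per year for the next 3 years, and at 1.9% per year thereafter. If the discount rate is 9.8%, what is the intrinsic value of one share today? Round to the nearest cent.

Two-stage DDM. Project D₁…D_3 at 0.0844, terminal growth 0.019, discount at r = 0.098.
D_1 = 12.1019
D_2 = 13.1233
D_3 = 14.2309
Terminal value at t=3: TV = D_4/(r−g) = 14.5013/(0.098−0.019) = 183.5607
P₀ = 12.1019/(1+0.098)^1 + 13.1233/(1+0.098)^2 + 14.2309/(1+0.098)^3 + 183.5607/(1+0.098)^3 = 171.3243

€171.32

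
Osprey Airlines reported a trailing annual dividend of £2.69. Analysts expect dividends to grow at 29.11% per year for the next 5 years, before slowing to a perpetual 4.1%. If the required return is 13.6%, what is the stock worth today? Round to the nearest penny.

Two-stage DDM. Project D₁…D_5 at 0.2911, terminal growth 0.041, discount at r = 0.136.
D_1 = 3.4731
D_2 = 4.4841
D_3 = 5.7894
D_4 = 7.4747
D_5 = 9.6505
Terminal value at t=5: TV = D_6/(r−g) = 10.0462/(0.136−0.041) = 105.7496
P₀ = 3.4731/(1+0.136)^1 + 4.4841/(1+0.136)^2 + 5.7894/(1+0.136)^3 + 7.4747/(1+0.136)^4 + 9.6505/(1+0.136)^5 + 105.7496/(1+0.136)^5 = 75.9672

£75.97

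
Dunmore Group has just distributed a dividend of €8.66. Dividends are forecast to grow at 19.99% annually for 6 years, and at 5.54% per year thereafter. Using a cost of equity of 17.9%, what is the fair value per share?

€137.45

Two-stage DDM. Project D₁…D_6 at 0.1999, terminal growth 0.0554, discount at r = 0.179.
D_1 = 10.3911
D_2 = 12.4683
D_3 = 14.9607
D_4 = 17.9514
D_5 = 21.5399
D_6 = 25.8457
Terminal value at t=6: TV = D_7/(r−g) = 27.2775/(0.179−0.0554) = 220.6921
P₀ = 10.3911/(1+0.179)^1 + 12.4683/(1+0.179)^2 + 14.9607/(1+0.179)^3 + 17.9514/(1+0.179)^4 + 21.5399/(1+0.179)^5 + 25.8457/(1+0.179)^6 + 220.6921/(1+0.179)^6 = 137.4490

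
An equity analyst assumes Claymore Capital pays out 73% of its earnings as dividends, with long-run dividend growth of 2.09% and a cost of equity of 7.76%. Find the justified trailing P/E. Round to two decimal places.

13.14

Justified trailing P/E = b(1+g)/(r−g) = 0.73×(1+0.0209)/(0.0776−0.0209) = 13.1439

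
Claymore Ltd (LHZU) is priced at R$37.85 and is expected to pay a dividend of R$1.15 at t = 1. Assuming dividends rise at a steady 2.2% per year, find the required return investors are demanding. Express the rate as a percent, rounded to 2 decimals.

Rearranging the constant-growth DDM: r = D₁/P₀ + g.
r = 1.1500 / 37.85 + 0.022 = 0.03038 + 0.022 = 0.05238

5.24%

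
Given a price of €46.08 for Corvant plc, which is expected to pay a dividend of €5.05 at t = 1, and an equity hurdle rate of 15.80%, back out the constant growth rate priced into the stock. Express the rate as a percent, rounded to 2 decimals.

From P₀ = D₁/(r − g), the implied growth is g = r − D₁/P₀.
g = 0.158 − 5.05/46.08 = 0.158 − 0.10959 = 0.04841

4.84%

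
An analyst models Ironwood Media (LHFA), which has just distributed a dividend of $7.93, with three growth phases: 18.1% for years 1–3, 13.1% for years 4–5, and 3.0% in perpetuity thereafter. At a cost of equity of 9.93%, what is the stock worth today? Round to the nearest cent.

Three-stage DDM. Project D₁…D_5; terminal Gordon value at t=5 with g = 0.03; discount at r = 0.0993.
D_1 = 9.3653
D_2 = 11.0605
D_3 = 13.0624
D_4 = 14.7736
D_5 = 16.7089
TV_5 = 17.2102/(0.0993−0.03) = 248.3431
P₀ = Σ Dₜ/(1+r)ᵗ + TV_5/(1+r)^5 = 202.7220

$202.72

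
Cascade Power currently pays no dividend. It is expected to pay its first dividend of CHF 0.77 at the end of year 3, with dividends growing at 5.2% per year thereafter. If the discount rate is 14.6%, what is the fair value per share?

CHF 6.24

Deferred-dividend DDM. At t=2 the remaining stream is a growing perpetuity with first payment D_3 = 0.77.
V_2 = D_3/(r−g) = 0.77/(0.146−0.052) = 8.1915
P₀ = V_2/(1+r)^2 = 8.1915/(1+0.146)^2 = 6.2373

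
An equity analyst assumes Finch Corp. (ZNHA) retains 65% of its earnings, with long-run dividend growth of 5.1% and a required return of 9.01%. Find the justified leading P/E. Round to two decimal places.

Payout ratio b = 1 − 0.65 = 0.35.
Justified leading P/E = b/(r−g) = 0.35/(0.0901−0.051) = 8.9514

8.95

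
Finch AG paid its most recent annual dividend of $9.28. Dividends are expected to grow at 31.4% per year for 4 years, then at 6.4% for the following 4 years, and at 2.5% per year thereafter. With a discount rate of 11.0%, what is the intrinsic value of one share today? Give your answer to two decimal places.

Three-stage DDM. Project D₁…D_8; terminal Gordon value at t=8 with g = 0.025; discount at r = 0.11.
D_1 = 12.1939
D_2 = 16.0228
D_3 = 21.0540
D_4 = 27.6649
D_5 = 29.4355
D_6 = 31.3193
D_7 = 33.3238
D_8 = 35.4565
TV_8 = 36.3429/(0.11−0.025) = 427.5638
P₀ = Σ Dₜ/(1+r)ᵗ + TV_8/(1+r)^8 = 308.7888

$308.79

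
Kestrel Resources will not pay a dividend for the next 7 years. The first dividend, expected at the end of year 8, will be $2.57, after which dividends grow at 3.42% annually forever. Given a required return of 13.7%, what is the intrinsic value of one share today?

Deferred-dividend DDM. At t=7 the remaining stream is a growing perpetuity with first payment D_8 = 2.57.
V_7 = D_8/(r−g) = 2.57/(0.137−0.0342) = 25.0000
P₀ = V_7/(1+r)^7 = 25.0000/(1+0.137)^7 = 10.1769

$10.18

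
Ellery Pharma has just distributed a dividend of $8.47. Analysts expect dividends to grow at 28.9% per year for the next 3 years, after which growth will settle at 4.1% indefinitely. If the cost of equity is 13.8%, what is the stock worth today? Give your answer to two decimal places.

Two-stage DDM. Project D₁…D_3 at 0.289, terminal growth 0.041, discount at r = 0.138.
D_1 = 10.9178
D_2 = 14.0731
D_3 = 18.1402
Terminal value at t=3: TV = D_4/(r−g) = 18.8840/(0.138−0.041) = 194.6799
P₀ = 10.9178/(1+0.138)^1 + 14.0731/(1+0.138)^2 + 18.1402/(1+0.138)^3 + 194.6799/(1+0.138)^3 = 164.8670

$164.87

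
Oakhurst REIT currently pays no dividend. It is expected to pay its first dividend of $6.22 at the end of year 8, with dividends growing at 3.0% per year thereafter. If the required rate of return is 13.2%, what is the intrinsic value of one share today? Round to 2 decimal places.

Deferred-dividend DDM. At t=7 the remaining stream is a growing perpetuity with first payment D_8 = 6.22.
V_7 = D_8/(r−g) = 6.22/(0.132−0.03) = 60.9804
P₀ = V_7/(1+r)^7 = 60.9804/(1+0.132)^7 = 25.6015

$25.60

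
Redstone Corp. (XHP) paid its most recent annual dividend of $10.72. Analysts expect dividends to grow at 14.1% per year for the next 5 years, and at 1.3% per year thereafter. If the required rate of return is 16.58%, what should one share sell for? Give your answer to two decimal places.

Two-stage DDM. Project D₁…D_5 at 0.141, terminal growth 0.013, discount at r = 0.1658.
D_1 = 12.2315
D_2 = 13.9562
D_3 = 15.9240
D_4 = 18.1693
D_5 = 20.7311
Terminal value at t=5: TV = D_6/(r−g) = 21.0006/(0.1658−0.013) = 137.4387
P₀ = 12.2315/(1+0.1658)^1 + 13.9562/(1+0.1658)^2 + 15.9240/(1+0.1658)^3 + 18.1693/(1+0.1658)^4 + 20.7311/(1+0.1658)^5 + 137.4387/(1+0.1658)^5 = 114.0995

$114.10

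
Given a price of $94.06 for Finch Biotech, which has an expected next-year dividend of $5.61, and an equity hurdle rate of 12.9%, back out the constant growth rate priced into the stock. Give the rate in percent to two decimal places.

From P₀ = D₁/(r − g), the implied growth is g = r − D₁/P₀.
g = 0.129 − 5.61/94.06 = 0.129 − 0.05964 = 0.06936

6.94%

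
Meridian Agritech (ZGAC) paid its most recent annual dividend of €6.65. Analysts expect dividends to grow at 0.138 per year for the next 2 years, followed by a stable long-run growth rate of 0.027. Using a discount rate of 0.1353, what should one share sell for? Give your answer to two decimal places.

Two-stage DDM. Project D₁…D_2 at 0.138, terminal growth 0.027, discount at r = 0.1353.
D_1 = 7.5677
D_2 = 8.6120
Terminal value at t=2: TV = D_3/(r−g) = 8.8446/(0.1353−0.027) = 81.6673
P₀ = 7.5677/(1+0.1353)^1 + 8.6120/(1+0.1353)^2 + 81.6673/(1+0.1353)^2 = 76.7092

€76.71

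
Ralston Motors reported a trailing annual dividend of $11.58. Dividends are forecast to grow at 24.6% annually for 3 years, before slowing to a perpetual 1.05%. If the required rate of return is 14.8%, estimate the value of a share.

$149.83

Two-stage DDM. Project D₁…D_3 at 0.246, terminal growth 0.0105, discount at r = 0.148.
D_1 = 14.4287
D_2 = 17.9781
D_3 = 22.4008
Terminal value at t=3: TV = D_4/(r−g) = 22.6360/(0.148−0.0105) = 164.6252
P₀ = 14.4287/(1+0.148)^1 + 17.9781/(1+0.148)^2 + 22.4008/(1+0.148)^3 + 164.6252/(1+0.148)^3 = 149.8264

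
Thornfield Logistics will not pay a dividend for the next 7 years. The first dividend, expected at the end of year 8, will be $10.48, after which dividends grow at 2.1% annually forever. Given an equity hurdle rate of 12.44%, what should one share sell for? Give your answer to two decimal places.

Deferred-dividend DDM. At t=7 the remaining stream is a growing perpetuity with first payment D_8 = 10.48.
V_7 = D_8/(r−g) = 10.48/(0.1244−0.021) = 101.3540
P₀ = V_7/(1+r)^7 = 101.3540/(1+0.1244)^7 = 44.6062

$44.61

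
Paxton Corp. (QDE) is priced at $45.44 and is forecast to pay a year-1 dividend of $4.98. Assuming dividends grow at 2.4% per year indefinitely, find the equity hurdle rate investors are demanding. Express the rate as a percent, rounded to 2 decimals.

13.36%

Rearranging the constant-growth DDM: r = D₁/P₀ + g.
r = 4.9800 / 45.44 + 0.024 = 0.10960 + 0.024 = 0.13360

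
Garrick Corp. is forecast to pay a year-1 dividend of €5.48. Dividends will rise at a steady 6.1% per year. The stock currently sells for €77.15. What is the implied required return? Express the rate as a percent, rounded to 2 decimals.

Rearranging the constant-growth DDM: r = D₁/P₀ + g.
r = 5.4800 / 77.15 + 0.061 = 0.07103 + 0.061 = 0.13203

13.20%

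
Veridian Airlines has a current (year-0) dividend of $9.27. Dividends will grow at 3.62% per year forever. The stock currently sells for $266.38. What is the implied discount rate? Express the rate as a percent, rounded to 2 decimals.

Rearranging the constant-growth DDM: r = D₁/P₀ + g.
D₁ = 9.27 × (1 + 0.0362) = 9.6056.
r = 9.6056 / 266.38 + 0.0362 = 0.03606 + 0.0362 = 0.07226

7.23%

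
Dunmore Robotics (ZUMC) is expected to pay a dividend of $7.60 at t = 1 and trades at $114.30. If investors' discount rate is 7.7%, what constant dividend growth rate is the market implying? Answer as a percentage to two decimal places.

1.05%

From P₀ = D₁/(r − g), the implied growth is g = r − D₁/P₀.
g = 0.077 − 7.60/114.30 = 0.077 − 0.06649 = 0.01051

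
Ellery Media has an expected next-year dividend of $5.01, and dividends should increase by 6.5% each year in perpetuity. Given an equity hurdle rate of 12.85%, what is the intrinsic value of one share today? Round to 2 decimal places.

$78.90

Gordon growth model: P₀ = D₁/(r − g), with D₁ = 5.01 given directly.
P₀ = 5.0100 / (0.1285 − 0.065) = 5.0100 / 0.0635 = 78.8976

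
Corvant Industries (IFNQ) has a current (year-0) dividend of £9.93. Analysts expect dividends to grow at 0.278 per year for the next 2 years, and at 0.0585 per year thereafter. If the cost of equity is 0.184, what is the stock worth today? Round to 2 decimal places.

£119.87

Two-stage DDM. Project D₁…D_2 at 0.278, terminal growth 0.0585, discount at r = 0.184.
D_1 = 12.6905
D_2 = 16.2185
Terminal value at t=2: TV = D_3/(r−g) = 17.1673/(0.184−0.0585) = 136.7912
P₀ = 12.6905/(1+0.184)^1 + 16.2185/(1+0.184)^2 + 136.7912/(1+0.184)^2 = 119.8663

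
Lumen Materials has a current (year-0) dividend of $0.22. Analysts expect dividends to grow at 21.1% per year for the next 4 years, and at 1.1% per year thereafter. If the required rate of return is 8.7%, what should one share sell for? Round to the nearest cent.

$5.67

Two-stage DDM. Project D₁…D_4 at 0.211, terminal growth 0.011, discount at r = 0.087.
D_1 = 0.2664
D_2 = 0.3226
D_3 = 0.3907
D_4 = 0.4732
Terminal value at t=4: TV = D_5/(r−g) = 0.4784/(0.087−0.011) = 6.2941
P₀ = 0.2664/(1+0.087)^1 + 0.3226/(1+0.087)^2 + 0.3907/(1+0.087)^3 + 0.4732/(1+0.087)^4 + 6.2941/(1+0.087)^4 = 5.6696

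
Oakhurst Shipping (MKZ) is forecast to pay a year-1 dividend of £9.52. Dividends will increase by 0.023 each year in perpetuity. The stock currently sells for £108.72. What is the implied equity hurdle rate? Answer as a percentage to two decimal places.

11.06%

Rearranging the constant-growth DDM: r = D₁/P₀ + g.
r = 9.5200 / 108.72 + 0.023 = 0.08756 + 0.023 = 0.11056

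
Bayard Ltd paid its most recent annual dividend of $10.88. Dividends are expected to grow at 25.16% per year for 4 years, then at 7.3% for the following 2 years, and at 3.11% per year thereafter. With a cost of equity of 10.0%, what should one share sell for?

$355.53

Three-stage DDM. Project D₁…D_6; terminal Gordon value at t=6 with g = 0.0311; discount at r = 0.1.
D_1 = 13.6174
D_2 = 17.0435
D_3 = 21.3317
D_4 = 26.6988
D_5 = 28.6478
D_6 = 30.7391
TV_6 = 31.6950/(0.1−0.0311) = 460.0151
P₀ = Σ Dₜ/(1+r)ᵗ + TV_6/(1+r)^6 = 355.5334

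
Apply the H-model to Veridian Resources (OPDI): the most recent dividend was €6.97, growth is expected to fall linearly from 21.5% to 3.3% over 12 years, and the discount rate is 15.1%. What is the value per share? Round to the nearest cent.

H-model: P₀ = D₀[(1+g_L) + H(g_S−g_L)]/(r−g_L), with H = 12/2 = 6.
P₀ = 6.97 × [(1+0.033) + 6×(0.215−0.033)] / (0.151−0.033)
   = 6.97 × 2.1250 / 0.118 = 125.5191

€125.52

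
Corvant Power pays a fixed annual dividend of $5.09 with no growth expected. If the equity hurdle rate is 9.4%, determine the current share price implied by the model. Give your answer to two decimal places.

$54.15

Zero-growth DDM (perpetuity): P₀ = D/r = 5.09 / 0.094 = 54.1489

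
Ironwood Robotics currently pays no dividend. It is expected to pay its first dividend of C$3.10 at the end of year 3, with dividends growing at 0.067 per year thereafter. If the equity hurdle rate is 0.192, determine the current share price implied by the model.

Deferred-dividend DDM. At t=2 the remaining stream is a growing perpetuity with first payment D_3 = 3.10.
V_2 = D_3/(r−g) = 3.10/(0.192−0.067) = 24.8000
P₀ = V_2/(1+r)^2 = 24.8000/(1+0.192)^2 = 17.4542

C$17.45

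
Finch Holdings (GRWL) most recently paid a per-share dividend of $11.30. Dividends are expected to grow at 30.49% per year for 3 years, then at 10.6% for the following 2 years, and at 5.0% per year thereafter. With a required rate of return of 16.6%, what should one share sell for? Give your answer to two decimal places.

$200.90

Three-stage DDM. Project D₁…D_5; terminal Gordon value at t=5 with g = 0.05; discount at r = 0.166.
D_1 = 14.7454
D_2 = 19.2412
D_3 = 25.1079
D_4 = 27.7693
D_5 = 30.7129
TV_5 = 32.2485/(0.166−0.05) = 278.0044
P₀ = Σ Dₜ/(1+r)ᵗ + TV_5/(1+r)^5 = 200.9020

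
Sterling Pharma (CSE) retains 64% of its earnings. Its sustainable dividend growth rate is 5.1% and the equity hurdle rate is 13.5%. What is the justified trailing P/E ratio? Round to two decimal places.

Payout ratio b = 1 − 0.64 = 0.36.
Justified trailing P/E = b(1+g)/(r−g) = 0.36×(1+0.051)/(0.135−0.051) = 4.5043

4.50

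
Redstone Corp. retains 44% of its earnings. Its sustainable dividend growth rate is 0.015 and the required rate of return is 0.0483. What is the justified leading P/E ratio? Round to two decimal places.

16.82

Payout ratio b = 1 − 0.44 = 0.56.
Justified leading P/E = b/(r−g) = 0.56/(0.0483−0.015) = 16.8168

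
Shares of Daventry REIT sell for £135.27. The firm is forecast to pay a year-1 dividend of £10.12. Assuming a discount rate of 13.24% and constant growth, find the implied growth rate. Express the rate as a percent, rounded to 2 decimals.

From P₀ = D₁/(r − g), the implied growth is g = r − D₁/P₀.
g = 0.1324 − 10.12/135.27 = 0.1324 − 0.07481 = 0.05759

5.76%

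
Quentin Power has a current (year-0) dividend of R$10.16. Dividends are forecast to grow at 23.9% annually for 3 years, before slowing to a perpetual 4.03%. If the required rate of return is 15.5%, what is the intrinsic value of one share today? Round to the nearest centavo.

Two-stage DDM. Project D₁…D_3 at 0.239, terminal growth 0.0403, discount at r = 0.155.
D_1 = 12.5882
D_2 = 15.5968
D_3 = 19.3245
Terminal value at t=3: TV = D_4/(r−g) = 20.1032/(0.155−0.0403) = 175.2681
P₀ = 12.5882/(1+0.155)^1 + 15.5968/(1+0.155)^2 + 19.3245/(1+0.155)^3 + 175.2681/(1+0.155)^3 = 148.8837

R$148.88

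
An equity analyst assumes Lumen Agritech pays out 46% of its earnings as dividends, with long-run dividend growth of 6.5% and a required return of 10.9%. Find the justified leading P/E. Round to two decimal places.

Justified leading P/E = b/(r−g) = 0.46/(0.109−0.065) = 10.4545

10.45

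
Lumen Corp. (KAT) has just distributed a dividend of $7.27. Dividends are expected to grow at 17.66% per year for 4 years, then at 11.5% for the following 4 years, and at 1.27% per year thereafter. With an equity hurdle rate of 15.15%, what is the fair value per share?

Three-stage DDM. Project D₁…D_8; terminal Gordon value at t=8 with g = 0.0127; discount at r = 0.1515.
D_1 = 8.5539
D_2 = 10.0645
D_3 = 11.8419
D_4 = 13.9332
D_5 = 15.5355
D_6 = 17.3221
D_7 = 19.3141
D_8 = 21.5352
TV_8 = 21.8087/(0.1515−0.0127) = 157.1233
P₀ = Σ Dₜ/(1+r)ᵗ + TV_8/(1+r)^8 = 110.7966

$110.80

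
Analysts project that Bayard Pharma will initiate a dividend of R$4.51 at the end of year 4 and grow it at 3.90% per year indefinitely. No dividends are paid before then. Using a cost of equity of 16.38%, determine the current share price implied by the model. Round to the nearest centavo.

R$22.93

Deferred-dividend DDM. At t=3 the remaining stream is a growing perpetuity with first payment D_4 = 4.51.
V_3 = D_4/(r−g) = 4.51/(0.1638−0.039) = 36.1378
P₀ = V_3/(1+r)^3 = 36.1378/(1+0.1638)^3 = 22.9259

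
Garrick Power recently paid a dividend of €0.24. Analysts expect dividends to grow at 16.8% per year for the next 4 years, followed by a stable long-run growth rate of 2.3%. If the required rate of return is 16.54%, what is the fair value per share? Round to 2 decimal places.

Two-stage DDM. Project D₁…D_4 at 0.168, terminal growth 0.023, discount at r = 0.1654.
D_1 = 0.2803
D_2 = 0.3274
D_3 = 0.3824
D_4 = 0.4467
Terminal value at t=4: TV = D_5/(r−g) = 0.4569/(0.1654−0.023) = 3.2088
P₀ = 0.2803/(1+0.1654)^1 + 0.3274/(1+0.1654)^2 + 0.3824/(1+0.1654)^3 + 0.4467/(1+0.1654)^4 + 3.2088/(1+0.1654)^4 = 2.7050

€2.70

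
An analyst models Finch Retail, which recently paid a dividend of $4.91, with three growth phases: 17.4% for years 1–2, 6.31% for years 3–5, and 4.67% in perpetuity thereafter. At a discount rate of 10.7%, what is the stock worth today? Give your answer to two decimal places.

Three-stage DDM. Project D₁…D_5; terminal Gordon value at t=5 with g = 0.0467; discount at r = 0.107.
D_1 = 5.7643
D_2 = 6.7673
D_3 = 7.1944
D_4 = 7.6483
D_5 = 8.1309
TV_5 = 8.5106/(0.107−0.0467) = 141.1383
P₀ = Σ Dₜ/(1+r)ᵗ + TV_5/(1+r)^5 = 110.9167

$110.92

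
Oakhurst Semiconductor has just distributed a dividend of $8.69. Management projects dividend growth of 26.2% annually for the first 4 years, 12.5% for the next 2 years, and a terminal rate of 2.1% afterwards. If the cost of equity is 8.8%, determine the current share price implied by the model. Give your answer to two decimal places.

Three-stage DDM. Project D₁…D_6; terminal Gordon value at t=6 with g = 0.021; discount at r = 0.088.
D_1 = 10.9668
D_2 = 13.8401
D_3 = 17.4662
D_4 = 22.0423
D_5 = 24.7976
D_6 = 27.8973
TV_6 = 28.4831/(0.088−0.021) = 425.1216
P₀ = Σ Dₜ/(1+r)ᵗ + TV_6/(1+r)^6 = 340.4424

$340.44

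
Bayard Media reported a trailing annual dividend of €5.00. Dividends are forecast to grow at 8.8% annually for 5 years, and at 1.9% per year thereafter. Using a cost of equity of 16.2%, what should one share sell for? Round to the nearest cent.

Two-stage DDM. Project D₁…D_5 at 0.088, terminal growth 0.019, discount at r = 0.162.
D_1 = 5.4400
D_2 = 5.9187
D_3 = 6.4396
D_4 = 7.0062
D_5 = 7.6228
Terminal value at t=5: TV = D_6/(r−g) = 7.7676/(0.162−0.019) = 54.3191
P₀ = 5.4400/(1+0.162)^1 + 5.9187/(1+0.162)^2 + 6.4396/(1+0.162)^3 + 7.0062/(1+0.162)^4 + 7.6228/(1+0.162)^5 + 54.3191/(1+0.162)^5 = 46.2507

€46.25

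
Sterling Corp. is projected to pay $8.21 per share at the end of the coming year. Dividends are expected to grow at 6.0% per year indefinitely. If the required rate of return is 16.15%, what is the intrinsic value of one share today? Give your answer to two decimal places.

$80.89

Gordon growth model: P₀ = D₁/(r − g), with D₁ = 8.21 given directly.
P₀ = 8.2100 / (0.1615 − 0.06) = 8.2100 / 0.1015 = 80.8867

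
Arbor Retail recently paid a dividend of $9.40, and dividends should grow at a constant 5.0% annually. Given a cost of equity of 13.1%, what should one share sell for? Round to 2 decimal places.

$121.85

Gordon growth model: P₀ = D₁/(r − g). D₁ = 9.40 × (1 + 0.05) = 9.8700.
P₀ = 9.8700 / (0.131 − 0.05) = 9.8700 / 0.081 = 121.8519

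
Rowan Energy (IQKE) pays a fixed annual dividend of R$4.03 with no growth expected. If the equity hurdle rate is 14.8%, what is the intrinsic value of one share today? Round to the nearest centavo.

R$27.23

Zero-growth DDM (perpetuity): P₀ = D/r = 4.03 / 0.148 = 27.2297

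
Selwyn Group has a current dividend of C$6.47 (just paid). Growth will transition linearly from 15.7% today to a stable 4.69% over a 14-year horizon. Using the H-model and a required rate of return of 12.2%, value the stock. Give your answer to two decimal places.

C$156.59

H-model: P₀ = D₀[(1+g_L) + H(g_S−g_L)]/(r−g_L), with H = 14/2 = 7.
P₀ = 6.47 × [(1+0.0469) + 7×(0.157−0.0469)] / (0.122−0.0469)
   = 6.47 × 1.8176 / 0.0751 = 156.5895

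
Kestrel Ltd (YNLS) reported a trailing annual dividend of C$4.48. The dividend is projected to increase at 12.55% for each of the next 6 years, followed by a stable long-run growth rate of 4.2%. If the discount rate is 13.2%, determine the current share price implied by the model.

Two-stage DDM. Project D₁…D_6 at 0.1255, terminal growth 0.042, discount at r = 0.132.
D_1 = 5.0422
D_2 = 5.6750
D_3 = 6.3873
D_4 = 7.1889
D_5 = 8.0911
D_6 = 9.1065
Terminal value at t=6: TV = D_7/(r−g) = 9.4890/(0.132−0.042) = 105.4329
P₀ = 5.0422/(1+0.132)^1 + 5.6750/(1+0.132)^2 + 6.3873/(1+0.132)^3 + 7.1889/(1+0.132)^4 + 8.0911/(1+0.132)^5 + 9.1065/(1+0.132)^6 + 105.4329/(1+0.132)^6 = 76.4518

C$76.45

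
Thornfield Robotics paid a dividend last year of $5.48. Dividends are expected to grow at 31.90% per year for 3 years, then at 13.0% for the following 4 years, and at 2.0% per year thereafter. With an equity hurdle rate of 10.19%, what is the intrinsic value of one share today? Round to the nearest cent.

$193.33

Three-stage DDM. Project D₁…D_7; terminal Gordon value at t=7 with g = 0.02; discount at r = 0.1019.
D_1 = 7.2281
D_2 = 9.5339
D_3 = 12.5752
D_4 = 14.2100
D_5 = 16.0573
D_6 = 18.1447
D_7 = 20.5035
TV_7 = 20.9136/(0.1019−0.02) = 255.3554
P₀ = Σ Dₜ/(1+r)ᵗ + TV_7/(1+r)^7 = 193.3305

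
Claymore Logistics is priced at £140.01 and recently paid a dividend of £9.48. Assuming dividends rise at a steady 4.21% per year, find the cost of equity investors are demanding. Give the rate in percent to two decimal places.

Rearranging the constant-growth DDM: r = D₁/P₀ + g.
D₁ = 9.48 × (1 + 0.0421) = 9.8791.
r = 9.8791 / 140.01 + 0.0421 = 0.07056 + 0.0421 = 0.11266

11.27%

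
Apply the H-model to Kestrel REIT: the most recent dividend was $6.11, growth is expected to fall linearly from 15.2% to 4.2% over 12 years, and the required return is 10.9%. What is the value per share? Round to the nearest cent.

H-model: P₀ = D₀[(1+g_L) + H(g_S−g_L)]/(r−g_L), with H = 12/2 = 6.
P₀ = 6.11 × [(1+0.042) + 6×(0.152−0.042)] / (0.109−0.042)
   = 6.11 × 1.7020 / 0.067 = 155.2122

$155.21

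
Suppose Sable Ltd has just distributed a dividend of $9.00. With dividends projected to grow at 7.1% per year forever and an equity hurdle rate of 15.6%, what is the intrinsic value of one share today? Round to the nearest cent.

Gordon growth model: P₀ = D₁/(r − g). D₁ = 9.00 × (1 + 0.071) = 9.6390.
P₀ = 9.6390 / (0.156 − 0.071) = 9.6390 / 0.085 = 113.4000

$113.40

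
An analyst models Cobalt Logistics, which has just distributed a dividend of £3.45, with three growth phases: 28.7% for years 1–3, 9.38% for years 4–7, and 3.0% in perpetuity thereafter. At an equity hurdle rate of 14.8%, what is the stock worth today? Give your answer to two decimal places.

Three-stage DDM. Project D₁…D_7; terminal Gordon value at t=7 with g = 0.03; discount at r = 0.148.
D_1 = 4.4402
D_2 = 5.7145
D_3 = 7.3545
D_4 = 8.0444
D_5 = 8.7989
D_6 = 9.6243
D_7 = 10.5270
TV_7 = 10.8429/(0.148−0.03) = 91.8886
P₀ = Σ Dₜ/(1+r)ᵗ + TV_7/(1+r)^7 = 65.2876

£65.29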